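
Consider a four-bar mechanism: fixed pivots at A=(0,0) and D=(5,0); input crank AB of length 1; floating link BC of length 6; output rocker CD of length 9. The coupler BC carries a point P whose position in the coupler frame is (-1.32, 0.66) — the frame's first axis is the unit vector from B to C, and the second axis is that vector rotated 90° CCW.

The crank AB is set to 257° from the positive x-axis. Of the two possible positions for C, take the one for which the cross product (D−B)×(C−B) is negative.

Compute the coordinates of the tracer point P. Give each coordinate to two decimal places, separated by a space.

A=(0,0), D=(5.00,0)
B = A + 1.00·(cos257°, sin257°) = (-0.2250, -0.9744)
|BD| = 5.3150
circle(B,6.00) ∩ circle(D,9.00): a=-1.5758, h=5.7894
  candidates: C₊=(-2.8353,4.4280) cross=30.771; C₋=(-0.7127,-6.9545) cross=-30.771
  mode - wants cross < 0 → take C=(-0.7127,-6.9545) (cross=-30.771)
ex = (C−B)/|BC| = (-0.0813,-0.9967); ey = (0.9967,-0.0813)
P = B + -1.32·ex + 0.66·ey = (0.5402,0.2876)

0.54 0.29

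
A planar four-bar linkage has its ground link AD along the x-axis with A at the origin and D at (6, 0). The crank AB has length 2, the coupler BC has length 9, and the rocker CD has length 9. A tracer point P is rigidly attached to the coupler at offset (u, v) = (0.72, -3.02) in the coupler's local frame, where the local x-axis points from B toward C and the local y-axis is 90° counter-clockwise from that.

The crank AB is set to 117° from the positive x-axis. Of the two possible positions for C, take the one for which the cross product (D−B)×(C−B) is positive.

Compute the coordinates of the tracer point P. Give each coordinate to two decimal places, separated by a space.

A=(0,0), D=(6.00,0)
B = A + 2.00·(cos117°, sin117°) = (-0.9080, 1.7820)
|BD| = 7.1341
circle(B,9.00) ∩ circle(D,9.00): a=3.5671, h=8.2629
  candidates: C₊=(4.6100,8.8920) cross=58.949; C₋=(0.4820,-7.1100) cross=-58.949
  mode + wants cross > 0 → take C=(4.6100,8.8920) (cross=58.949)
ex = (C−B)/|BC| = (0.6131,0.7900); ey = (-0.7900,0.6131)
P = B + 0.72·ex + -3.02·ey = (1.9193,0.4992)

1.92 0.50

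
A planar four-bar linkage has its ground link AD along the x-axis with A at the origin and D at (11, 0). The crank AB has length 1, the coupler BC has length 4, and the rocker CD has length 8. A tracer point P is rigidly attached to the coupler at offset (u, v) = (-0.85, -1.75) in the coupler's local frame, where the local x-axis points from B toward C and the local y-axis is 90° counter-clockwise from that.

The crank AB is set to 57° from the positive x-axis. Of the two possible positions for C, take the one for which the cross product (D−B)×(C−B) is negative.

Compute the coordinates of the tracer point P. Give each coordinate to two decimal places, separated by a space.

-1.31 0.26

A=(0,0), D=(11.00,0)
B = A + 1.00·(cos57°, sin57°) = (0.5446, 0.8387)
|BD| = 10.4889
circle(B,4.00) ∩ circle(D,8.00): a=2.9563, h=2.6944
  candidates: C₊=(3.7070,3.2881) cross=28.262; C₋=(3.2761,-2.0835) cross=-28.262
  mode - wants cross < 0 → take C=(3.2761,-2.0835) (cross=-28.262)
ex = (C−B)/|BC| = (0.6829,-0.7305); ey = (0.7305,0.6829)
P = B + -0.85·ex + -1.75·ey = (-1.3143,0.2646)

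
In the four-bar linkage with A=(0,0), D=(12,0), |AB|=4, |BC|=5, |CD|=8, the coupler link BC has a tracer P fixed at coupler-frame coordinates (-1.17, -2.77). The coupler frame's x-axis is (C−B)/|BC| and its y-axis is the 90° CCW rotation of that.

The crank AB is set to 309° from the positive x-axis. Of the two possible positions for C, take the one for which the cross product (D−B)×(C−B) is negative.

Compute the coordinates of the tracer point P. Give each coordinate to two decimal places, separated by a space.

A=(0,0), D=(12.00,0)
B = A + 4.00·(cos309°, sin309°) = (2.5173, -3.1086)
|BD| = 9.9792
circle(B,5.00) ∩ circle(D,8.00): a=3.0356, h=3.9731
  candidates: C₊=(4.1642,1.6124) cross=39.648; C₋=(6.6394,-5.9384) cross=-39.648
  mode - wants cross < 0 → take C=(6.6394,-5.9384) (cross=-39.648)
ex = (C−B)/|BC| = (0.8244,-0.5660); ey = (0.5660,0.8244)
P = B + -1.17·ex + -2.77·ey = (-0.0150,-4.7301)

-0.02 -4.73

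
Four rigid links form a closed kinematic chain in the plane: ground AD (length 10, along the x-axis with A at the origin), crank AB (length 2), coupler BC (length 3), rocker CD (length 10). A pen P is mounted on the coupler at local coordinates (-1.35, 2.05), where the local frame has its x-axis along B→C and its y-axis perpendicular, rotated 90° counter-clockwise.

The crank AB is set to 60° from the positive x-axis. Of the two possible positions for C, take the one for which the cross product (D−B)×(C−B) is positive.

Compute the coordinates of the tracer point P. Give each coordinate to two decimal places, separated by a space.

A=(0,0), D=(10.00,0)
B = A + 2.00·(cos60°, sin60°) = (1.0000, 1.7321)
|BD| = 9.1652
circle(B,3.00) ∩ circle(D,10.00): a=-0.3819, h=2.9756
  candidates: C₊=(1.1873,4.7262) cross=27.272; C₋=(0.0627,-1.1178) cross=-27.272
  mode + wants cross > 0 → take C=(1.1873,4.7262) (cross=27.272)
ex = (C−B)/|BC| = (0.0624,0.9980); ey = (-0.9980,0.0624)
P = B + -1.35·ex + 2.05·ey = (-1.1303,0.5127)

-1.13 0.51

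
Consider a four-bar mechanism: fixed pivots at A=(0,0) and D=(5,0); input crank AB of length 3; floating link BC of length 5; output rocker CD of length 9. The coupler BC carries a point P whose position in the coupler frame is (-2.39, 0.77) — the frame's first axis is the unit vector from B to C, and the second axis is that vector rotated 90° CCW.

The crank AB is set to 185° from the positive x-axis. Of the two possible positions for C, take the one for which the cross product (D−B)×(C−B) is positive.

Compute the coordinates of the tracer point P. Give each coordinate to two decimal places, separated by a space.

-3.91 -2.60

A=(0,0), D=(5.00,0)
B = A + 3.00·(cos185°, sin185°) = (-2.9886, -0.2615)
|BD| = 7.9929
circle(B,5.00) ∩ circle(D,9.00): a=0.4933, h=4.9756
  candidates: C₊=(-2.6583,4.7276) cross=39.769; C₋=(-2.3328,-5.2183) cross=-39.769
  mode + wants cross > 0 → take C=(-2.6583,4.7276) (cross=39.769)
ex = (C−B)/|BC| = (0.0661,0.9978); ey = (-0.9978,0.0661)
P = B + -2.39·ex + 0.77·ey = (-3.9148,-2.5954)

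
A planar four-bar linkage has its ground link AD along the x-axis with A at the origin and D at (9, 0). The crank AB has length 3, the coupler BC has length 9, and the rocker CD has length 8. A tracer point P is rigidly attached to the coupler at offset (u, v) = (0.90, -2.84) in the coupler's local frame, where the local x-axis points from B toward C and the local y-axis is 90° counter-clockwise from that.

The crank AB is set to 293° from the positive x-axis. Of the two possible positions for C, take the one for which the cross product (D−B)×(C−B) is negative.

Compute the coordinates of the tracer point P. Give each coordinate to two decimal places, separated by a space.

0.26 -5.60

A=(0,0), D=(9.00,0)
B = A + 3.00·(cos293°, sin293°) = (1.1722, -2.7615)
|BD| = 8.3006
circle(B,9.00) ∩ circle(D,8.00): a=5.1743, h=7.3638
  candidates: C₊=(3.6019,5.9043) cross=61.125; C₋=(8.5016,-7.9845) cross=-61.125
  mode - wants cross < 0 → take C=(8.5016,-7.9845) (cross=-61.125)
ex = (C−B)/|BC| = (0.8144,-0.5803); ey = (0.5803,0.8144)
P = B + 0.90·ex + -2.84·ey = (0.2570,-5.5967)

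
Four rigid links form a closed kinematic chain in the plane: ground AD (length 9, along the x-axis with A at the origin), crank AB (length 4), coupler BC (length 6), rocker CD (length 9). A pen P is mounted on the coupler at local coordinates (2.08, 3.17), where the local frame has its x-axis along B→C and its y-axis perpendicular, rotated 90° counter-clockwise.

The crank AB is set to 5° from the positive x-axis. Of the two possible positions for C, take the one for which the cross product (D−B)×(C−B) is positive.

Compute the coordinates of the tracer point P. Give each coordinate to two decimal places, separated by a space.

A=(0,0), D=(9.00,0)
B = A + 4.00·(cos5°, sin5°) = (3.9848, 0.3486)
|BD| = 5.0273
circle(B,6.00) ∩ circle(D,9.00): a=-1.9619, h=5.6702
  candidates: C₊=(2.4208,6.1412) cross=28.506; C₋=(1.6344,-5.1719) cross=-28.506
  mode + wants cross > 0 → take C=(2.4208,6.1412) (cross=28.506)
ex = (C−B)/|BC| = (-0.2607,0.9654); ey = (-0.9654,-0.2607)
P = B + 2.08·ex + 3.17·ey = (0.3822,1.5304)

0.38 1.53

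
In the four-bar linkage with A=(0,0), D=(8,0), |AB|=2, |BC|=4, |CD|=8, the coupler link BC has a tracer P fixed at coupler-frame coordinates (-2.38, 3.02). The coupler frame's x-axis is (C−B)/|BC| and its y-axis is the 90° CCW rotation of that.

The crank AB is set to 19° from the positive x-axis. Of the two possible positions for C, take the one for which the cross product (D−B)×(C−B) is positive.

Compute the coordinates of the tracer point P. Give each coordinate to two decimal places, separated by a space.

-0.87 -2.03

A=(0,0), D=(8.00,0)
B = A + 2.00·(cos19°, sin19°) = (1.8910, 0.6511)
|BD| = 6.1436
circle(B,4.00) ∩ circle(D,8.00): a=-0.8347, h=3.9119
  candidates: C₊=(1.4756,4.6295) cross=24.033; C₋=(0.6464,-3.1503) cross=-24.033
  mode + wants cross > 0 → take C=(1.4756,4.6295) (cross=24.033)
ex = (C−B)/|BC| = (-0.1039,0.9946); ey = (-0.9946,-0.1039)
P = B + -2.38·ex + 3.02·ey = (-0.8655,-2.0296)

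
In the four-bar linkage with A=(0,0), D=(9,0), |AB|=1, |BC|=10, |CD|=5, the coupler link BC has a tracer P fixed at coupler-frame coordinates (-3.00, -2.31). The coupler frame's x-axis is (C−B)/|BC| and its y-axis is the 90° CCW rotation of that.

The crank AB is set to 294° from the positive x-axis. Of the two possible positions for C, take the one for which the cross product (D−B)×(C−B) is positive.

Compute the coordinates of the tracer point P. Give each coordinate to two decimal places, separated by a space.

A=(0,0), D=(9.00,0)
B = A + 1.00·(cos294°, sin294°) = (0.4067, -0.9135)
|BD| = 8.6417
circle(B,10.00) ∩ circle(D,5.00): a=8.6603, h=5.0000
  candidates: C₊=(8.4899,4.9739) cross=43.208; C₋=(9.5470,-4.9700) cross=-43.208
  mode + wants cross > 0 → take C=(8.4899,4.9739) (cross=43.208)
ex = (C−B)/|BC| = (0.8083,0.5887); ey = (-0.5887,0.8083)
P = B + -3.00·ex + -2.31·ey = (-0.6582,-4.5470)

-0.66 -4.55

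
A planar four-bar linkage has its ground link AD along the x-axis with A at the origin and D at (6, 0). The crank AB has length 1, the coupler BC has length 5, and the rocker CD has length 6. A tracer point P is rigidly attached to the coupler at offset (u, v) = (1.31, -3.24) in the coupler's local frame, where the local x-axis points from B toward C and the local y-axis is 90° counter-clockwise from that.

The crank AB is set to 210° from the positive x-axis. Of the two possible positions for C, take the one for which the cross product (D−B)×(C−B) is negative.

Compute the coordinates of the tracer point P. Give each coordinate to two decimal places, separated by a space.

A=(0,0), D=(6.00,0)
B = A + 1.00·(cos210°, sin210°) = (-0.8660, -0.5000)
|BD| = 6.8842
circle(B,5.00) ∩ circle(D,6.00): a=2.6432, h=4.2442
  candidates: C₊=(1.4619,3.9250) cross=29.218; C₋=(2.0784,-4.5411) cross=-29.218
  mode - wants cross < 0 → take C=(2.0784,-4.5411) (cross=-29.218)
ex = (C−B)/|BC| = (0.5889,-0.8082); ey = (0.8082,0.5889)
P = B + 1.31·ex + -3.24·ey = (-2.7132,-3.4668)

-2.71 -3.47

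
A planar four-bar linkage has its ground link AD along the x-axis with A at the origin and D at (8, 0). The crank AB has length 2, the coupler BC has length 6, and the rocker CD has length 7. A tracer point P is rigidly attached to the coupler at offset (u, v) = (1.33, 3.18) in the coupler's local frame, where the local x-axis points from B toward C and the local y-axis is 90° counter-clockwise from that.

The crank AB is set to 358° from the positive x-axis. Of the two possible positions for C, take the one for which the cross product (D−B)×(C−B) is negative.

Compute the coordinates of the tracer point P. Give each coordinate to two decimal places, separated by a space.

A=(0,0), D=(8.00,0)
B = A + 2.00·(cos358°, sin358°) = (1.9988, -0.0698)
|BD| = 6.0016
circle(B,6.00) ∩ circle(D,7.00): a=1.9178, h=5.6853
  candidates: C₊=(3.8503,5.6374) cross=34.121; C₋=(3.9825,-5.7324) cross=-34.121
  mode - wants cross < 0 → take C=(3.9825,-5.7324) (cross=-34.121)
ex = (C−B)/|BC| = (0.3306,-0.9438); ey = (0.9438,0.3306)
P = B + 1.33·ex + 3.18·ey = (5.4397,-0.2736)

5.44 -0.27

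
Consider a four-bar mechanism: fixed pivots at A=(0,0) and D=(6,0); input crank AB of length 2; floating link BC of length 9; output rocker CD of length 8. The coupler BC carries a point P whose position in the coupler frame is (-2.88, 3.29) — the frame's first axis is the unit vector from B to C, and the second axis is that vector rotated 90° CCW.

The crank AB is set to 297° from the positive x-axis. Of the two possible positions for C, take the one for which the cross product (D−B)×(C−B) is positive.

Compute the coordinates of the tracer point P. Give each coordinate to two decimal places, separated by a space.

-2.79 -4.11

A=(0,0), D=(6.00,0)
B = A + 2.00·(cos297°, sin297°) = (0.9080, -1.7820)
|BD| = 5.3948
circle(B,9.00) ∩ circle(D,8.00): a=4.2730, h=7.9210
  candidates: C₊=(2.3247,7.1058) cross=42.732; C₋=(7.5576,-7.8469) cross=-42.732
  mode + wants cross > 0 → take C=(2.3247,7.1058) (cross=42.732)
ex = (C−B)/|BC| = (0.1574,0.9875); ey = (-0.9875,0.1574)
P = B + -2.88·ex + 3.29·ey = (-2.7944,-4.1082)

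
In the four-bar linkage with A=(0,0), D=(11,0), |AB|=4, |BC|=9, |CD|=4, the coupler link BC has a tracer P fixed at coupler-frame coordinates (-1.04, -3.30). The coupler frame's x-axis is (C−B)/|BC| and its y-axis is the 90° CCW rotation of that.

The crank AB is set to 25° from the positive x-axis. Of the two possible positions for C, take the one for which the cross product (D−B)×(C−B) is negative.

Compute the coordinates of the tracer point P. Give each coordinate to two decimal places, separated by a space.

0.74 -0.22

A=(0,0), D=(11.00,0)
B = A + 4.00·(cos25°, sin25°) = (3.6252, 1.6905)
|BD| = 7.5660
circle(B,9.00) ∩ circle(D,4.00): a=8.0785, h=3.9670
  candidates: C₊=(12.3859,3.7522) cross=30.015; C₋=(10.6132,-3.9813) cross=-30.015
  mode - wants cross < 0 → take C=(10.6132,-3.9813) (cross=-30.015)
ex = (C−B)/|BC| = (0.7764,-0.6302); ey = (0.6302,0.7764)
P = B + -1.04·ex + -3.30·ey = (0.7381,-0.2164)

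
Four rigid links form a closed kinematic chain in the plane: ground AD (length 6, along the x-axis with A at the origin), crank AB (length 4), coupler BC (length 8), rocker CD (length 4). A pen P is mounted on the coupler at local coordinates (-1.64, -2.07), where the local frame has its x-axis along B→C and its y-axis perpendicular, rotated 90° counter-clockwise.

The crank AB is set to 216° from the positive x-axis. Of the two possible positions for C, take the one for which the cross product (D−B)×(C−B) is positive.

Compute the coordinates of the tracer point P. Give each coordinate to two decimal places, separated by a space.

-3.22 -4.99

A=(0,0), D=(6.00,0)
B = A + 4.00·(cos216°, sin216°) = (-3.2361, -2.3511)
|BD| = 9.5306
circle(B,8.00) ∩ circle(D,4.00): a=7.2835, h=3.3092
  candidates: C₊=(3.0060,2.6525) cross=31.538; C₋=(4.6387,-3.7612) cross=-31.538
  mode + wants cross > 0 → take C=(3.0060,2.6525) (cross=31.538)
ex = (C−B)/|BC| = (0.7803,0.6255); ey = (-0.6255,0.7803)
P = B + -1.64·ex + -2.07·ey = (-3.2210,-4.9920)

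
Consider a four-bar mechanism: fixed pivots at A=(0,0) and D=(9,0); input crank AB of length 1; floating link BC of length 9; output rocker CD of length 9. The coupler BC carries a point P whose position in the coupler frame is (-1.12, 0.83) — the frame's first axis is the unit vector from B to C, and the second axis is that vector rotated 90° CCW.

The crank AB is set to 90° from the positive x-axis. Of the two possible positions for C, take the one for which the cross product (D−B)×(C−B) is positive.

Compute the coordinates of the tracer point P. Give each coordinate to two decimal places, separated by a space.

-1.33 0.59

A=(0,0), D=(9.00,0)
B = A + 1.00·(cos90°, sin90°) = (0.0000, 1.0000)
|BD| = 9.0554
circle(B,9.00) ∩ circle(D,9.00): a=4.5277, h=7.7782
  candidates: C₊=(5.3590,8.2306) cross=70.434; C₋=(3.6410,-7.2306) cross=-70.434
  mode + wants cross > 0 → take C=(5.3590,8.2306) (cross=70.434)
ex = (C−B)/|BC| = (0.5954,0.8034); ey = (-0.8034,0.5954)
P = B + -1.12·ex + 0.83·ey = (-1.3337,0.5944)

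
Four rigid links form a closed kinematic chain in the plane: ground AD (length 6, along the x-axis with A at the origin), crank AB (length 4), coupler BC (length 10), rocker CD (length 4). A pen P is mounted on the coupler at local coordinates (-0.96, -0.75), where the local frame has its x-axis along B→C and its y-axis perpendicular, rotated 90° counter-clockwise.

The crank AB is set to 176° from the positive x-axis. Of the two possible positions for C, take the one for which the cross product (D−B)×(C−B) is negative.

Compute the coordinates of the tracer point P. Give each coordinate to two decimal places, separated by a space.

A=(0,0), D=(6.00,0)
B = A + 4.00·(cos176°, sin176°) = (-3.9903, 0.2790)
|BD| = 9.9942
circle(B,10.00) ∩ circle(D,4.00): a=9.1995, h=3.9203
  candidates: C₊=(5.3151,3.9409) cross=39.180; C₋=(5.0962,-3.8966) cross=-39.180
  mode - wants cross < 0 → take C=(5.0962,-3.8966) (cross=-39.180)
ex = (C−B)/|BC| = (0.9086,-0.4176); ey = (0.4176,0.9086)
P = B + -0.96·ex + -0.75·ey = (-5.1757,-0.0016)

-5.18 -0.00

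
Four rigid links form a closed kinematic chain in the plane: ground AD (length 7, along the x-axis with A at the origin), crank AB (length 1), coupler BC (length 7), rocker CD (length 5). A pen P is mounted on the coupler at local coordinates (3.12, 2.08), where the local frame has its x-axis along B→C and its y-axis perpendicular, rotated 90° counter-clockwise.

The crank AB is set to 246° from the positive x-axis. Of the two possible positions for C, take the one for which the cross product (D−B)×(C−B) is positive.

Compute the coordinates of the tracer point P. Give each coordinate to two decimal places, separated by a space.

A=(0,0), D=(7.00,0)
B = A + 1.00·(cos246°, sin246°) = (-0.4067, -0.9135)
|BD| = 7.4629
circle(B,7.00) ∩ circle(D,5.00): a=5.3394, h=4.5267
  candidates: C₊=(4.3384,4.2327) cross=33.782; C₋=(5.4466,-4.7526) cross=-33.782
  mode + wants cross > 0 → take C=(4.3384,4.2327) (cross=33.782)
ex = (C−B)/|BC| = (0.6779,0.7352); ey = (-0.7352,0.6779)
P = B + 3.12·ex + 2.08·ey = (0.1791,2.7902)

0.18 2.79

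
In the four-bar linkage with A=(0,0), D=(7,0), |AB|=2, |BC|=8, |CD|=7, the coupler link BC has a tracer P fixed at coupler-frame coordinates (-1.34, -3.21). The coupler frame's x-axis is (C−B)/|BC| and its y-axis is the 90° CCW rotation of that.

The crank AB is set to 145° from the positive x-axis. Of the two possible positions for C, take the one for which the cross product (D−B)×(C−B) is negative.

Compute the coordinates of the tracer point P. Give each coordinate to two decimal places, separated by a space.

-5.06 0.51

A=(0,0), D=(7.00,0)
B = A + 2.00·(cos145°, sin145°) = (-1.6383, 1.1472)
|BD| = 8.7141
circle(B,8.00) ∩ circle(D,7.00): a=5.2177, h=6.0643
  candidates: C₊=(4.3323,6.4718) cross=52.845; C₋=(2.7357,-5.5512) cross=-52.845
  mode - wants cross < 0 → take C=(2.7357,-5.5512) (cross=-52.845)
ex = (C−B)/|BC| = (0.5468,-0.8373); ey = (0.8373,0.5468)
P = B + -1.34·ex + -3.21·ey = (-5.0587,0.5141)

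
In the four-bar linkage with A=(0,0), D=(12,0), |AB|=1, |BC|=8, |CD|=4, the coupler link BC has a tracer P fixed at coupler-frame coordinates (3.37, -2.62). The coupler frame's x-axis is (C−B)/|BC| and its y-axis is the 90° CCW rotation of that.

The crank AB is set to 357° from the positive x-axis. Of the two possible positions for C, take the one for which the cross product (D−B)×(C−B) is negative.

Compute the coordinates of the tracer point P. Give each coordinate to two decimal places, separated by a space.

A=(0,0), D=(12.00,0)
B = A + 1.00·(cos357°, sin357°) = (0.9986, -0.0523)
|BD| = 11.0015
circle(B,8.00) ∩ circle(D,4.00): a=7.6823, h=2.2322
  candidates: C₊=(8.6702,2.2164) cross=24.558; C₋=(8.6914,-2.2480) cross=-24.558
  mode - wants cross < 0 → take C=(8.6914,-2.2480) (cross=-24.558)
ex = (C−B)/|BC| = (0.9616,-0.2745); ey = (0.2745,0.9616)
P = B + 3.37·ex + -2.62·ey = (3.5202,-3.4966)

3.52 -3.50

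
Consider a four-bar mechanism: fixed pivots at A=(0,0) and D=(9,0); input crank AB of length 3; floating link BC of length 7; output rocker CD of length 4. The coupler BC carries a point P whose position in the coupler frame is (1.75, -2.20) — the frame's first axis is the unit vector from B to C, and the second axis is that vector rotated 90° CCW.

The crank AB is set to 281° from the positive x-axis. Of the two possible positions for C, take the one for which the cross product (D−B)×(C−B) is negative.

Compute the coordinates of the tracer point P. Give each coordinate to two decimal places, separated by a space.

2.07 -5.33

A=(0,0), D=(9.00,0)
B = A + 3.00·(cos281°, sin281°) = (0.5724, -2.9449)
|BD| = 8.9273
circle(B,7.00) ∩ circle(D,4.00): a=6.3119, h=3.0265
  candidates: C₊=(5.5327,1.9944) cross=27.019; C₋=(7.5294,-3.7199) cross=-27.019
  mode - wants cross < 0 → take C=(7.5294,-3.7199) (cross=-27.019)
ex = (C−B)/|BC| = (0.9939,-0.1107); ey = (0.1107,0.9939)
P = B + 1.75·ex + -2.20·ey = (2.0681,-5.3251)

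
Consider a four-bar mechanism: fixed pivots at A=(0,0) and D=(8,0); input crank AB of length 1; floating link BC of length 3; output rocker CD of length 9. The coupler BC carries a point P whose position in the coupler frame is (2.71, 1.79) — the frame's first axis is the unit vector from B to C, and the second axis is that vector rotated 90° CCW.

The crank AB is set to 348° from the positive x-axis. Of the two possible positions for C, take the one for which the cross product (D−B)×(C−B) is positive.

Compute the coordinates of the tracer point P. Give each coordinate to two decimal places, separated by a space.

-2.03 1.03

A=(0,0), D=(8.00,0)
B = A + 1.00·(cos348°, sin348°) = (0.9781, -0.2079)
|BD| = 7.0249
circle(B,3.00) ∩ circle(D,9.00): a=-1.6121, h=2.5300
  candidates: C₊=(-0.7082,2.2733) cross=17.773; C₋=(-0.5584,-2.7845) cross=-17.773
  mode + wants cross > 0 → take C=(-0.7082,2.2733) (cross=17.773)
ex = (C−B)/|BC| = (-0.5621,0.8271); ey = (-0.8271,-0.5621)
P = B + 2.71·ex + 1.79·ey = (-2.0256,1.0273)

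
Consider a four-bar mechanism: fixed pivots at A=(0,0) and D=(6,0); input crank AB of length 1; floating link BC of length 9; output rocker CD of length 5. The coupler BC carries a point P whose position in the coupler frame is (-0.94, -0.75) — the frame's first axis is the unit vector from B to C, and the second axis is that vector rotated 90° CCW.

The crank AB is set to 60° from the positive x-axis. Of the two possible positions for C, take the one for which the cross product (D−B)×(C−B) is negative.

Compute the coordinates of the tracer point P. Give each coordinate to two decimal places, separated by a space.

A=(0,0), D=(6.00,0)
B = A + 1.00·(cos60°, sin60°) = (0.5000, 0.8660)
|BD| = 5.5678
circle(B,9.00) ∩ circle(D,5.00): a=7.8128, h=4.4676
  candidates: C₊=(8.9126,4.0640) cross=24.875; C₋=(7.5228,-4.7625) cross=-24.875
  mode - wants cross < 0 → take C=(7.5228,-4.7625) (cross=-24.875)
ex = (C−B)/|BC| = (0.7803,-0.6254); ey = (0.6254,0.7803)
P = B + -0.94·ex + -0.75·ey = (-0.7025,0.8687)

-0.70 0.87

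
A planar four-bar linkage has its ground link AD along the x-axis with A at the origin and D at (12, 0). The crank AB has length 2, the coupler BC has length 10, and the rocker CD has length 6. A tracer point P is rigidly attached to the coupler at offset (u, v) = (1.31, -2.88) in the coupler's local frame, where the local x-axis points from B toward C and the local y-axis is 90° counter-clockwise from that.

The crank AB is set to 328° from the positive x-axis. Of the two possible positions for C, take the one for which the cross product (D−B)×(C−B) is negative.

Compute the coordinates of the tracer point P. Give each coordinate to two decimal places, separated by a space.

1.48 -4.22

A=(0,0), D=(12.00,0)
B = A + 2.00·(cos328°, sin328°) = (1.6961, -1.0598)
|BD| = 10.3583
circle(B,10.00) ∩ circle(D,6.00): a=8.2685, h=5.6243
  candidates: C₊=(9.3457,5.3810) cross=58.258; C₋=(10.4966,-5.8086) cross=-58.258
  mode - wants cross < 0 → take C=(10.4966,-5.8086) (cross=-58.258)
ex = (C−B)/|BC| = (0.8801,-0.4749); ey = (0.4749,0.8801)
P = B + 1.31·ex + -2.88·ey = (1.4813,-4.2165)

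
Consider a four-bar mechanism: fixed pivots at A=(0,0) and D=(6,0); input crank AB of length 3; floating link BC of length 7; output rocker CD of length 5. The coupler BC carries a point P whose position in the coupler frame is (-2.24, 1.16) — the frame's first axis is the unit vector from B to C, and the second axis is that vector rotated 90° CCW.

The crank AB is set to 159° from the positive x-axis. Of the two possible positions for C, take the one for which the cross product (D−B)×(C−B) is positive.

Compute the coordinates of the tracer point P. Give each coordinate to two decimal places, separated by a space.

A=(0,0), D=(6.00,0)
B = A + 3.00·(cos159°, sin159°) = (-2.8007, 1.0751)
|BD| = 8.8662
circle(B,7.00) ∩ circle(D,5.00): a=5.7865, h=3.9390
  candidates: C₊=(3.4207,4.2834) cross=34.924; C₋=(2.4655,-3.5365) cross=-34.924
  mode + wants cross > 0 → take C=(3.4207,4.2834) (cross=34.924)
ex = (C−B)/|BC| = (0.8888,0.4583); ey = (-0.4583,0.8888)
P = B + -2.24·ex + 1.16·ey = (-5.3233,1.0794)

-5.32 1.08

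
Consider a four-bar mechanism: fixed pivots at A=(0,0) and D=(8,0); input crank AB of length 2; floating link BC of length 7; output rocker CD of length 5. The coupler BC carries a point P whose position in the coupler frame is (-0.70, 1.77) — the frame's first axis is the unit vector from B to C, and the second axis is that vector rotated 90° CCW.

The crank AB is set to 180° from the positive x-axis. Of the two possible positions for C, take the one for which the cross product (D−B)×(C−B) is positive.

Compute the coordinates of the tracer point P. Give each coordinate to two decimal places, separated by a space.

-3.44 1.24

A=(0,0), D=(8.00,0)
B = A + 2.00·(cos180°, sin180°) = (-2.0000, 0.0000)
|BD| = 10.0000
circle(B,7.00) ∩ circle(D,5.00): a=6.2000, h=3.2496
  candidates: C₊=(4.2000,3.2496) cross=32.496; C₋=(4.2000,-3.2496) cross=-32.496
  mode + wants cross > 0 → take C=(4.2000,3.2496) (cross=32.496)
ex = (C−B)/|BC| = (0.8857,0.4642); ey = (-0.4642,0.8857)
P = B + -0.70·ex + 1.77·ey = (-3.4417,1.2428)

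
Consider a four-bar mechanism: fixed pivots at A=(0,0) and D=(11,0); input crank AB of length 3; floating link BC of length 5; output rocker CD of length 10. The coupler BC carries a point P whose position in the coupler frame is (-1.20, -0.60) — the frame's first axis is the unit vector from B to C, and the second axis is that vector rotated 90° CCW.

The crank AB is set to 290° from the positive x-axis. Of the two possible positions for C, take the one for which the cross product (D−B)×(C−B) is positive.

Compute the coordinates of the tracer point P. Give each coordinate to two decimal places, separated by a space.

1.57 -4.04

A=(0,0), D=(11.00,0)
B = A + 3.00·(cos290°, sin290°) = (1.0261, -2.8191)
|BD| = 10.3647
circle(B,5.00) ∩ circle(D,10.00): a=1.5643, h=4.7490
  candidates: C₊=(1.2397,2.1764) cross=49.222; C₋=(3.8230,-6.9636) cross=-49.222
  mode + wants cross > 0 → take C=(1.2397,2.1764) (cross=49.222)
ex = (C−B)/|BC| = (0.0427,0.9991); ey = (-0.9991,0.0427)
P = B + -1.20·ex + -0.60·ey = (1.5742,-4.0436)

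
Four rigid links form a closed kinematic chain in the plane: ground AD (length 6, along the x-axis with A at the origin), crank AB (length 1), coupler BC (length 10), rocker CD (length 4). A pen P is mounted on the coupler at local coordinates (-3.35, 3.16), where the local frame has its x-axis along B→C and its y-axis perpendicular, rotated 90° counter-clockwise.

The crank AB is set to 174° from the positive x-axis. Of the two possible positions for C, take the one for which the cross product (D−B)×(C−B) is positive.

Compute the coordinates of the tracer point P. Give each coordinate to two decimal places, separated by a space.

A=(0,0), D=(6.00,0)
B = A + 1.00·(cos174°, sin174°) = (-0.9945, 0.1045)
|BD| = 6.9953
circle(B,10.00) ∩ circle(D,4.00): a=9.5017, h=3.1174
  candidates: C₊=(8.5527,3.0796) cross=21.807; C₋=(8.4595,-3.1545) cross=-21.807
  mode + wants cross > 0 → take C=(8.5527,3.0796) (cross=21.807)
ex = (C−B)/|BC| = (0.9547,0.2975); ey = (-0.2975,0.9547)
P = B + -3.35·ex + 3.16·ey = (-5.1330,2.1248)

-5.13 2.12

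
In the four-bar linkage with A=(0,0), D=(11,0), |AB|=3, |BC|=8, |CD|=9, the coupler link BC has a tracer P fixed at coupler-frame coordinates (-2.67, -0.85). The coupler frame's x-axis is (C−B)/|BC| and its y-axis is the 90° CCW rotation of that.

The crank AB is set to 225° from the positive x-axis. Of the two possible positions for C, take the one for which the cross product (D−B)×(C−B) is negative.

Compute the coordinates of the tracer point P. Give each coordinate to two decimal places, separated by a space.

-4.83 -1.42

A=(0,0), D=(11.00,0)
B = A + 3.00·(cos225°, sin225°) = (-2.1213, -2.1213)
|BD| = 13.2917
circle(B,8.00) ∩ circle(D,9.00): a=6.0063, h=5.2843
  candidates: C₊=(2.9647,4.0538) cross=70.237; C₋=(4.6514,-6.3793) cross=-70.237
  mode - wants cross < 0 → take C=(4.6514,-6.3793) (cross=-70.237)
ex = (C−B)/|BC| = (0.8466,-0.5322); ey = (0.5322,0.8466)
P = B + -2.67·ex + -0.85·ey = (-4.8341,-1.4198)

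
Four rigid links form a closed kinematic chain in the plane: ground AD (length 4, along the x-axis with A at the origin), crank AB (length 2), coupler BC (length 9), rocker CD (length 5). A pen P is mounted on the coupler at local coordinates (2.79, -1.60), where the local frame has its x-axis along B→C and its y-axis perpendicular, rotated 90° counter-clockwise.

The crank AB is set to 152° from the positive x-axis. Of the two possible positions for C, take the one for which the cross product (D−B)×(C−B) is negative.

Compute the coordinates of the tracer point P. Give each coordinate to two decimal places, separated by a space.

-0.67 -2.09

A=(0,0), D=(4.00,0)
B = A + 2.00·(cos152°, sin152°) = (-1.7659, 0.9389)
|BD| = 5.8418
circle(B,9.00) ∩ circle(D,5.00): a=7.7139, h=4.6363
  candidates: C₊=(6.5929,4.2751) cross=27.085; C₋=(5.1026,-4.8769) cross=-27.085
  mode - wants cross < 0 → take C=(5.1026,-4.8769) (cross=-27.085)
ex = (C−B)/|BC| = (0.7632,-0.6462); ey = (0.6462,0.7632)
P = B + 2.79·ex + -1.60·ey = (-0.6706,-2.0850)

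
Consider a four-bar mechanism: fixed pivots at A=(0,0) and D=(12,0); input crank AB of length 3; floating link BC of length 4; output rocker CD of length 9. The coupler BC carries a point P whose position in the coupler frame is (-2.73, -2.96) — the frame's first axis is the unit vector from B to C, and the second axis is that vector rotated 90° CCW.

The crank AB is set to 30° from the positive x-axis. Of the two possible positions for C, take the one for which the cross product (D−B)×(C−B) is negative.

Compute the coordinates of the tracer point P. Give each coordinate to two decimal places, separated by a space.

-0.81 3.64

A=(0,0), D=(12.00,0)
B = A + 3.00·(cos30°, sin30°) = (2.5981, 1.5000)
|BD| = 9.5208
circle(B,4.00) ∩ circle(D,9.00): a=1.3468, h=3.7664
  candidates: C₊=(4.5215,5.0072) cross=35.860; C₋=(3.3347,-2.4316) cross=-35.860
  mode - wants cross < 0 → take C=(3.3347,-2.4316) (cross=-35.860)
ex = (C−B)/|BC| = (0.1842,-0.9829); ey = (0.9829,0.1842)
P = B + -2.73·ex + -2.96·ey = (-0.8140,3.6382)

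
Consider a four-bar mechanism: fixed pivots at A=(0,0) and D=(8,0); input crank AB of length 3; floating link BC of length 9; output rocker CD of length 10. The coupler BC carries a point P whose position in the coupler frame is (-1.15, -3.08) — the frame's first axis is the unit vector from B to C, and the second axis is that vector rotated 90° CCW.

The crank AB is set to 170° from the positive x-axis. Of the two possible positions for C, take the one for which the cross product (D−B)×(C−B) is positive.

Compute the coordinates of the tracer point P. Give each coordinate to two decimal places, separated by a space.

A=(0,0), D=(8.00,0)
B = A + 3.00·(cos170°, sin170°) = (-2.9544, 0.5209)
|BD| = 10.9668
circle(B,9.00) ∩ circle(D,10.00): a=4.6172, h=7.7254
  candidates: C₊=(2.0245,8.0183) cross=84.723; C₋=(1.2905,-7.4151) cross=-84.723
  mode + wants cross > 0 → take C=(2.0245,8.0183) (cross=84.723)
ex = (C−B)/|BC| = (0.5532,0.8330); ey = (-0.8330,0.5532)
P = B + -1.15·ex + -3.08·ey = (-1.0249,-2.1409)

-1.02 -2.14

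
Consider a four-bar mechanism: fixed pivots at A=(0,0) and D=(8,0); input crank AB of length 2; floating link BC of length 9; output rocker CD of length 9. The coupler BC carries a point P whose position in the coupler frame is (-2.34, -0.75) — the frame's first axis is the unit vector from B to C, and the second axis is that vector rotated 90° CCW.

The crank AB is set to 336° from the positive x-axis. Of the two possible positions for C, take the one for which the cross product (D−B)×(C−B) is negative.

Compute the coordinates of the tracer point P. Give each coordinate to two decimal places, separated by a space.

A=(0,0), D=(8.00,0)
B = A + 2.00·(cos336°, sin336°) = (1.8271, -0.8135)
|BD| = 6.2263
circle(B,9.00) ∩ circle(D,9.00): a=3.1131, h=8.4444
  candidates: C₊=(3.8103,7.9653) cross=52.577; C₋=(6.0168,-8.7788) cross=-52.577
  mode - wants cross < 0 → take C=(6.0168,-8.7788) (cross=-52.577)
ex = (C−B)/|BC| = (0.4655,-0.8850); ey = (0.8850,0.4655)
P = B + -2.34·ex + -0.75·ey = (0.0740,0.9084)

0.07 0.91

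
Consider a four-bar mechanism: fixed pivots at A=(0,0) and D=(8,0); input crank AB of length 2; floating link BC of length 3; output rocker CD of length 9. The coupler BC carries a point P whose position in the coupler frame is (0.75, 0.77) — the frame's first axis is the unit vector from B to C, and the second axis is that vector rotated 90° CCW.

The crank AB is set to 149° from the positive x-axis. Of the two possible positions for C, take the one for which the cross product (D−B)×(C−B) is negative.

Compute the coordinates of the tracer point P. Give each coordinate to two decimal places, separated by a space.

A=(0,0), D=(8.00,0)
B = A + 2.00·(cos149°, sin149°) = (-1.7143, 1.0301)
|BD| = 9.7688
circle(B,3.00) ∩ circle(D,9.00): a=1.1992, h=2.7499
  candidates: C₊=(-0.2319,3.6382) cross=26.863; C₋=(-0.8118,-1.8309) cross=-26.863
  mode - wants cross < 0 → take C=(-0.8118,-1.8309) (cross=-26.863)
ex = (C−B)/|BC| = (0.3008,-0.9537); ey = (0.9537,0.3008)
P = B + 0.75·ex + 0.77·ey = (-0.7544,0.5465)

-0.75 0.55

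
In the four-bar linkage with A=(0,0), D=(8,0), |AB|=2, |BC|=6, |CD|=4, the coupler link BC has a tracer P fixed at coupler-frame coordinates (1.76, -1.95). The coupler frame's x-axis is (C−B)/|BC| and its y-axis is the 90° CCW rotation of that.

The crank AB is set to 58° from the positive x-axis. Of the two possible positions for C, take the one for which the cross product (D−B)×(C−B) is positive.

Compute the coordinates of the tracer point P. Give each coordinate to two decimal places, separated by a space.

A=(0,0), D=(8.00,0)
B = A + 2.00·(cos58°, sin58°) = (1.0598, 1.6961)
|BD| = 7.1444
circle(B,6.00) ∩ circle(D,4.00): a=4.9719, h=3.3586
  candidates: C₊=(6.6869,3.7783) cross=23.995; C₋=(5.0923,-2.7468) cross=-23.995
  mode + wants cross > 0 → take C=(6.6869,3.7783) (cross=23.995)
ex = (C−B)/|BC| = (0.9378,0.3470); ey = (-0.3470,0.9378)
P = B + 1.76·ex + -1.95·ey = (3.3872,0.4781)

3.39 0.48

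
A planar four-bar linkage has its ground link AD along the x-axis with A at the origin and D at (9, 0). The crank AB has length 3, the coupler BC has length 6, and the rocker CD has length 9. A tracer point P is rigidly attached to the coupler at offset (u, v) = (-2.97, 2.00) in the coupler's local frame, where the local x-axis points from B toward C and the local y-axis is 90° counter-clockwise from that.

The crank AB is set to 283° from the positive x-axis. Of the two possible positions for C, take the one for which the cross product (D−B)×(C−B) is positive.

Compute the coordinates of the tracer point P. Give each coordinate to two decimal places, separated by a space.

-1.26 -5.94

A=(0,0), D=(9.00,0)
B = A + 3.00·(cos283°, sin283°) = (0.6749, -2.9231)
|BD| = 8.8234
circle(B,6.00) ∩ circle(D,9.00): a=1.8617, h=5.7039
  candidates: C₊=(0.5418,3.0754) cross=50.328; C₋=(4.3210,-7.6881) cross=-50.328
  mode + wants cross > 0 → take C=(0.5418,3.0754) (cross=50.328)
ex = (C−B)/|BC| = (-0.0222,0.9998); ey = (-0.9998,-0.0222)
P = B + -2.97·ex + 2.00·ey = (-1.2588,-5.9367)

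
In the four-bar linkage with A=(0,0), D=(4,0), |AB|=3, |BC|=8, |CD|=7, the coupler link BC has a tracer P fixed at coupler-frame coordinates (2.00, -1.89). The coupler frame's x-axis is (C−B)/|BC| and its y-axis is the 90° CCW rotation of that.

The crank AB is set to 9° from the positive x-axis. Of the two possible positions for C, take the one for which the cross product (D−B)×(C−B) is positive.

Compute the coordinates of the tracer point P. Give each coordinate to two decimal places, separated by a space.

A=(0,0), D=(4.00,0)
B = A + 3.00·(cos9°, sin9°) = (2.9631, 0.4693)
|BD| = 1.1382
circle(B,8.00) ∩ circle(D,7.00): a=7.1585, h=3.5715
  candidates: C₊=(10.9574,0.7715) cross=4.065; C₋=(8.0121,-5.7361) cross=-4.065
  mode + wants cross > 0 → take C=(10.9574,0.7715) (cross=4.065)
ex = (C−B)/|BC| = (0.9993,0.0378); ey = (-0.0378,0.9993)
P = B + 2.00·ex + -1.89·ey = (5.0330,-1.3438)

5.03 -1.34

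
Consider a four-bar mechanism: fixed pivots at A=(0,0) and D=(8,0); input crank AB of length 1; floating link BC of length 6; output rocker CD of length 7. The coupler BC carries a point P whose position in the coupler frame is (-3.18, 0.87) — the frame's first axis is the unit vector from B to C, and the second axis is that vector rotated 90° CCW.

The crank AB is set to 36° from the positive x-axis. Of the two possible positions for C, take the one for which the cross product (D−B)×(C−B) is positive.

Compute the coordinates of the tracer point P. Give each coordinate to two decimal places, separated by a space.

-1.59 -1.67

A=(0,0), D=(8.00,0)
B = A + 1.00·(cos36°, sin36°) = (0.8090, 0.5878)
|BD| = 7.2150
circle(B,6.00) ∩ circle(D,7.00): a=2.7066, h=5.3549
  candidates: C₊=(3.9428,5.7043) cross=38.635; C₋=(3.0704,-4.9698) cross=-38.635
  mode + wants cross > 0 → take C=(3.9428,5.7043) (cross=38.635)
ex = (C−B)/|BC| = (0.5223,0.8528); ey = (-0.8528,0.5223)
P = B + -3.18·ex + 0.87·ey = (-1.5938,-1.6696)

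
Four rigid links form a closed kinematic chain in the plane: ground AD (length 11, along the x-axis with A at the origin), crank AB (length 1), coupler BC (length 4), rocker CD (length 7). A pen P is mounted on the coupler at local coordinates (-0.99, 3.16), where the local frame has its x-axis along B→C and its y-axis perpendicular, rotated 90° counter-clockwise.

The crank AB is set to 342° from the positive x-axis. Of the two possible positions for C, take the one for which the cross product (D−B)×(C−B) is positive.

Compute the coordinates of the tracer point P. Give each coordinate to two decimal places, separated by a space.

-1.63 1.76

A=(0,0), D=(11.00,0)
B = A + 1.00·(cos342°, sin342°) = (0.9511, -0.3090)
|BD| = 10.0537
circle(B,4.00) ∩ circle(D,7.00): a=3.3857, h=2.1301
  candidates: C₊=(4.2696,1.9241) cross=21.415; C₋=(4.4006,-2.3340) cross=-21.415
  mode + wants cross > 0 → take C=(4.2696,1.9241) (cross=21.415)
ex = (C−B)/|BC| = (0.8296,0.5583); ey = (-0.5583,0.8296)
P = B + -0.99·ex + 3.16·ey = (-1.6345,1.7600)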